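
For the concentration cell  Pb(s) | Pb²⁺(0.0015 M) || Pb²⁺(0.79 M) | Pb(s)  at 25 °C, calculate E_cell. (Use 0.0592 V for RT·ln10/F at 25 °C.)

0.081 V

Both half-cells are Pb²⁺/Pb, so E°_cell = 0. The concentrated side is the cathode; the cell reaction moves Pb²⁺ from high to low concentration with n = 2.
Q = [Pb²⁺]_dilute/[Pb²⁺]_conc = 0.0015/0.79 = 0.00190.
E = 0 − (0.0592/2) log Q = −(0.0592/2)(-2.722) = 0.0806 V.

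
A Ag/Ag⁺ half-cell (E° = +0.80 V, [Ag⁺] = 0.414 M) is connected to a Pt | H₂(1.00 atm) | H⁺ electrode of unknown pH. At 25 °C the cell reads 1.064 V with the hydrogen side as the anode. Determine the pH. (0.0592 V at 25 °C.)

E°_cell = 0.80 V and n = 2.
log Q = n(E° − E)/0.0592 = 2×(0.80 − 1.064)/0.0592 = -8.919.
With Q = [H⁺]^2 / ([Ag⁺]^2·P(H₂)), solving for [H⁺] gives log[H⁺] = -4.842, so pH = 4.84.

pH = 4.84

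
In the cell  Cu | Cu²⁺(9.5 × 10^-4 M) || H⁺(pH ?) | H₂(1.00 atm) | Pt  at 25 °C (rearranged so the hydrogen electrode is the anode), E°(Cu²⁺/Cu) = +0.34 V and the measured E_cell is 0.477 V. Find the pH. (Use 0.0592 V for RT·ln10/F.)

E°_cell = 0.34 V and n = 2.
log Q = n(E° − E)/0.0592 = 2×(0.34 − 0.477)/0.0592 = -4.628.
With Q = [H⁺]^2 / ([Cu²⁺]·P(H₂)), solving for [H⁺] gives log[H⁺] = -3.825, so pH = 3.83.

pH = 3.83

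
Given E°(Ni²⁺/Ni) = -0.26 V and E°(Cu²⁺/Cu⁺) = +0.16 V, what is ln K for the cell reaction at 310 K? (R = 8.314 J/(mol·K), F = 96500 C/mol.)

ln K = 31.5

E°_cell = +0.16 − (-0.26) = 0.42 V, with n = 2 electrons transferred.
At equilibrium E = 0, so the Nernst equation gives ln K = nFE°/RT = (2)(96500)(0.42)/((8.314)(310)) = 31.45.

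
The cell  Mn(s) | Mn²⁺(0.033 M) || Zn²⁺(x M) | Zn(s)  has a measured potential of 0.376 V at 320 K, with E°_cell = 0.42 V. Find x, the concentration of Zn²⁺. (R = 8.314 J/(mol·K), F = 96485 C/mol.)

0.0014 M

From the Nernst equation, ln Q = nF(E° − E)/RT = 2×96485×(0.42 − 0.376)/(8.314×320) = 3.191, so Q = 24.3.
With Q = [Mn²⁺]/[Zn²⁺] and the known concentrations, [Zn²⁺] in the denominator gives [Zn²⁺] = 0.0014 M.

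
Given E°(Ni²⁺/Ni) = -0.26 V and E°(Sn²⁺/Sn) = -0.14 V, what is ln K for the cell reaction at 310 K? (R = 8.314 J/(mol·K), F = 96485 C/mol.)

ln K = 9.0

E°_cell = -0.14 − (-0.26) = 0.12 V, with n = 2 electrons transferred.
At equilibrium E = 0, so the Nernst equation gives ln K = nFE°/RT = (2)(96485)(0.12)/((8.314)(310)) = 8.98.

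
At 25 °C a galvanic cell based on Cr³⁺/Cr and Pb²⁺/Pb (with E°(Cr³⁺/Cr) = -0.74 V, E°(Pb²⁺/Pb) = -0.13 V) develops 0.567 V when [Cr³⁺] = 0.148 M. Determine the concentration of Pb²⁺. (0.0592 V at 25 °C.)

0.0099 M

From the Nernst equation, log Q = n(E° − E)/0.0592 = 6(0.61 − 0.567)/0.0592 = 4.358, so Q = 2.28 × 10^4.
With Q = [Cr³⁺]^2/[Pb²⁺]^3 and the known concentrations, [Pb²⁺]^3 in the denominator gives [Pb²⁺] = 0.0099 M.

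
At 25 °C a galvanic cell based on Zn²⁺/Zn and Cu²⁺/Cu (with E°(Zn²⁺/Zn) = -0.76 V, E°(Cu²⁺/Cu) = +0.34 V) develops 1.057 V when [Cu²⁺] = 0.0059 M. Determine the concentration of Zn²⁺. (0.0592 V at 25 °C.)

From the Nernst equation, log Q = n(E° − E)/0.0592 = 2(1.10 − 1.057)/0.0592 = 1.453, so Q = 28.4.
With Q = [Zn²⁺]/[Cu²⁺] and the known concentrations, [Zn²⁺] in the numerator gives [Zn²⁺] = 0.17 M.

0.17 M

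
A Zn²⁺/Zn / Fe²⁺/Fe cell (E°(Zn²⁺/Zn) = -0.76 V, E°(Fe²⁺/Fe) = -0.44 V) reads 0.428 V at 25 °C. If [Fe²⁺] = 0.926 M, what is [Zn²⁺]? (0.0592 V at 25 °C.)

2.1 × 10^-4 M

From the Nernst equation, log Q = n(E° − E)/0.0592 = 2(0.32 − 0.428)/0.0592 = -3.649, so Q = 2.25 × 10^-4.
With Q = [Zn²⁺]/[Fe²⁺] and the known concentrations, [Zn²⁺] in the numerator gives [Zn²⁺] = 2.1 × 10^-4 M.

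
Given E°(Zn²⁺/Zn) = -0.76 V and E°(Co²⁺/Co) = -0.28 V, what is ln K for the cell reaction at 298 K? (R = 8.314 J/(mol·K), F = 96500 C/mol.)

ln K = 37.4

E°_cell = -0.28 − (-0.76) = 0.48 V, with n = 2 electrons transferred.
At equilibrium E = 0, so the Nernst equation gives ln K = nFE°/RT = (2)(96500)(0.48)/((8.314)(298)) = 37.39.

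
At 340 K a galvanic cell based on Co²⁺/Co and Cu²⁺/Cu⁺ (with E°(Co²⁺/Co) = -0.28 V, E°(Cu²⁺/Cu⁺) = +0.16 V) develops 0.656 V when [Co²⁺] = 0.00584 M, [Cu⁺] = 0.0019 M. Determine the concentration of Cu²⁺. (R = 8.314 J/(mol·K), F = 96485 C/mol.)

0.23 M

From the Nernst equation, ln Q = nF(E° − E)/RT = 2×96485×(0.44 − 0.656)/(8.314×340) = -14.745, so Q = 3.95 × 10^-7.
With Q = [Co²⁺]·[Cu⁺]^2/[Cu²⁺]^2 and the known concentrations, [Cu²⁺]^2 in the denominator gives [Cu²⁺] = 0.23 M.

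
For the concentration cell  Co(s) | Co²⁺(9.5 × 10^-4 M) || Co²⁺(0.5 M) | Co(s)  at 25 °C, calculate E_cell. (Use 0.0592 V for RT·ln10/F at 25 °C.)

0.081 V

Both half-cells are Co²⁺/Co, so E°_cell = 0. The concentrated side is the cathode; the cell reaction moves Co²⁺ from high to low concentration with n = 2.
Q = [Co²⁺]_dilute/[Co²⁺]_conc = 9.5 × 10^-4/0.5 = 0.00190.
E = 0 − (0.0592/2) log Q = −(0.0592/2)(-2.721) = 0.0805 V.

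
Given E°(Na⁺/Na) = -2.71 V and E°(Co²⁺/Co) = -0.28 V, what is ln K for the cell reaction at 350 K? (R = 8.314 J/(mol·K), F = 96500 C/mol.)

ln K = 161.2

E°_cell = -0.28 − (-2.71) = 2.43 V, with n = 2 electrons transferred.
At equilibrium E = 0, so the Nernst equation gives ln K = nFE°/RT = (2)(96500)(2.43)/((8.314)(350)) = 161.17.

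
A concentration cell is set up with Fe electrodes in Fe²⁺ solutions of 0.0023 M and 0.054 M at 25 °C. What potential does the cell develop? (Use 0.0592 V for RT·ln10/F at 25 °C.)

0.041 V

Both half-cells are Fe²⁺/Fe, so E°_cell = 0. The concentrated side is the cathode; the cell reaction moves Fe²⁺ from high to low concentration with n = 2.
Q = [Fe²⁺]_dilute/[Fe²⁺]_conc = 0.0023/0.054 = 0.0426.
E = 0 − (0.0592/2) log Q = −(0.0592/2)(-1.371) = 0.0406 V.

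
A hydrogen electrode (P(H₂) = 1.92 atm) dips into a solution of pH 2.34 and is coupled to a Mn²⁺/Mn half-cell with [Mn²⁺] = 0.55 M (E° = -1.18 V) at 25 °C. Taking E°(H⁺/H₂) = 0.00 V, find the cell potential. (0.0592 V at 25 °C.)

The hydrogen couple is the cathode, so E°_cell = 1.18 V; n = 2.
[H⁺] = 10^(−2.34) = 0.0046 M, and Q = [Mn²⁺]·P(H₂) / [H⁺]^2 = 5.05 × 10^4.
E = E° − (0.0592/2) log Q = 1.18 − (0.0592/2)(4.704) = 1.041 V.

1.04 V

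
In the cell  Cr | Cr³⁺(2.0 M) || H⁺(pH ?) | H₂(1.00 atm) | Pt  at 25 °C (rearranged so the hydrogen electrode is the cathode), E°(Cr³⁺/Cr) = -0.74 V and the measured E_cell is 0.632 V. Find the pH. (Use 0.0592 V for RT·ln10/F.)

pH = 1.72

E°_cell = 0.74 V and n = 6.
log Q = n(E° − E)/0.0592 = 6×(0.74 − 0.632)/0.0592 = 10.946.
With Q = [Cr³⁺]^2·P(H₂)^3 / [H⁺]^6, solving for [H⁺] gives log[H⁺] = -1.724, so pH = 1.72.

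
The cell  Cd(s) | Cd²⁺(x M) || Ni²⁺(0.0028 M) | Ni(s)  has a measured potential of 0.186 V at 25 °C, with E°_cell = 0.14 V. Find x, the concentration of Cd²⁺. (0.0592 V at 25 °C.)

From the Nernst equation, log Q = n(E° − E)/0.0592 = 2(0.14 − 0.186)/0.0592 = -1.554, so Q = 0.0279.
With Q = [Cd²⁺]/[Ni²⁺] and the known concentrations, [Cd²⁺] in the numerator gives [Cd²⁺] = 7.8 × 10^-5 M.

7.8 × 10^-5 M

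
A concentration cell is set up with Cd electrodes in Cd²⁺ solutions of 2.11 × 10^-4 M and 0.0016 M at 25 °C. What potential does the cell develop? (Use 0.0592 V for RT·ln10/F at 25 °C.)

0.026 V

Both half-cells are Cd²⁺/Cd, so E°_cell = 0. The concentrated side is the cathode; the cell reaction moves Cd²⁺ from high to low concentration with n = 2.
Q = [Cd²⁺]_dilute/[Cd²⁺]_conc = 2.11 × 10^-4/0.0016 = 0.132.
E = 0 − (0.0592/2) log Q = −(0.0592/2)(-0.880) = 0.0260 V.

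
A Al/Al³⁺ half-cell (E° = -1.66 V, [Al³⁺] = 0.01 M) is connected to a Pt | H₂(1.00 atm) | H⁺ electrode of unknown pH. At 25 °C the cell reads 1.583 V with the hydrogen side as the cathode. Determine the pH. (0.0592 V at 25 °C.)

pH = 1.97

E°_cell = 1.66 V and n = 6.
log Q = n(E° − E)/0.0592 = 6×(1.66 − 1.583)/0.0592 = 7.804.
With Q = [Al³⁺]^2·P(H₂)^3 / [H⁺]^6, solving for [H⁺] gives log[H⁺] = -1.967, so pH = 1.97.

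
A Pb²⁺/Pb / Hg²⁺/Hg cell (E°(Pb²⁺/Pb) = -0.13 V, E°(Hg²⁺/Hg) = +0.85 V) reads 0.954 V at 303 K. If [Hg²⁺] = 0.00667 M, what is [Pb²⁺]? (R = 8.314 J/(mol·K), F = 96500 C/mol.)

0.049 M

From the Nernst equation, ln Q = nF(E° − E)/RT = 2×96500×(0.98 − 0.954)/(8.314×303) = 1.992, so Q = 7.33.
With Q = [Pb²⁺]/[Hg²⁺] and the known concentrations, [Pb²⁺] in the numerator gives [Pb²⁺] = 0.049 M.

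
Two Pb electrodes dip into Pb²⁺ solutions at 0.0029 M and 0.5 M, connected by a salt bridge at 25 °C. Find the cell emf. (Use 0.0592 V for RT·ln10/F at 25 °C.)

0.066 V

Both half-cells are Pb²⁺/Pb, so E°_cell = 0. The concentrated side is the cathode; the cell reaction moves Pb²⁺ from high to low concentration with n = 2.
Q = [Pb²⁺]_dilute/[Pb²⁺]_conc = 0.0029/0.5 = 0.00580.
E = 0 − (0.0592/2) log Q = −(0.0592/2)(-2.237) = 0.0662 V.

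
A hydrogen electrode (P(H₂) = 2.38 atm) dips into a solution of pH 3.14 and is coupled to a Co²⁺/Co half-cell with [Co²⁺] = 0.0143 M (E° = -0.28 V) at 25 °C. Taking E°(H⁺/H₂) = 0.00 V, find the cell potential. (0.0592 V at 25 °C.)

0.14 V

The hydrogen couple is the cathode, so E°_cell = 0.28 V; n = 2.
[H⁺] = 10^(−3.14) = 7.2 × 10^-4 M, and Q = [Co²⁺]·P(H₂) / [H⁺]^2 = 6.49 × 10^4.
E = E° − (0.0592/2) log Q = 0.28 − (0.0592/2)(4.812) = 0.138 V.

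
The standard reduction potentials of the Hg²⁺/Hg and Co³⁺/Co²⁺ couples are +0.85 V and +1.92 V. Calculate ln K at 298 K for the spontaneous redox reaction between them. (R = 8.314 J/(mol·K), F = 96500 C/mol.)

ln K = 83.4

E°_cell = +1.92 − (+0.85) = 1.07 V, with n = 2 electrons transferred.
At equilibrium E = 0, so the Nernst equation gives ln K = nFE°/RT = (2)(96500)(1.07)/((8.314)(298)) = 83.35.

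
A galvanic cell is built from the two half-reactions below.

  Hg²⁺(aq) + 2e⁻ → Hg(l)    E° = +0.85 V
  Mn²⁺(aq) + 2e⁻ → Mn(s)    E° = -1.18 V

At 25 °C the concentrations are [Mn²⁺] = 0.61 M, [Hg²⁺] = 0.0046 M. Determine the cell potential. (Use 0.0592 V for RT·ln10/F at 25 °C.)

The Hg²⁺/Hg couple has the higher reduction potential and acts as the cathode, so E°_cell = +0.85 − (-1.18) = 2.03 V.
Balancing electrons gives n = 2; the reaction quotient is Q = [Mn²⁺]/[Hg²⁺] = 133.
At 25 °C, E = E° − (0.0592/n) log Q = 2.03 − (0.0592/2)(2.123) = 2.030 − 0.063 = 1.967 V.

1.97 V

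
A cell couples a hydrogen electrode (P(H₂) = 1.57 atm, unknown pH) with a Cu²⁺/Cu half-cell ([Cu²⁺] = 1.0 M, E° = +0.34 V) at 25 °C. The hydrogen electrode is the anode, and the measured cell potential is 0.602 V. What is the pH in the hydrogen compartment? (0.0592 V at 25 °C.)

pH = 4.33

E°_cell = 0.34 V and n = 2.
log Q = n(E° − E)/0.0592 = 2×(0.34 − 0.602)/0.0592 = -8.851.
With Q = [H⁺]^2 / ([Cu²⁺]·P(H₂)), solving for [H⁺] gives log[H⁺] = -4.328, so pH = 4.33.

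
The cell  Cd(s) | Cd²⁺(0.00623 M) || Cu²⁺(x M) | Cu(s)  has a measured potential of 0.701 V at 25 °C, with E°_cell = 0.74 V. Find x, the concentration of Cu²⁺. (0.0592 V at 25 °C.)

3 × 10^-4 M

From the Nernst equation, log Q = n(E° − E)/0.0592 = 2(0.74 − 0.701)/0.0592 = 1.318, so Q = 20.8.
With Q = [Cd²⁺]/[Cu²⁺] and the known concentrations, [Cu²⁺] in the denominator gives [Cu²⁺] = 3 × 10^-4 M.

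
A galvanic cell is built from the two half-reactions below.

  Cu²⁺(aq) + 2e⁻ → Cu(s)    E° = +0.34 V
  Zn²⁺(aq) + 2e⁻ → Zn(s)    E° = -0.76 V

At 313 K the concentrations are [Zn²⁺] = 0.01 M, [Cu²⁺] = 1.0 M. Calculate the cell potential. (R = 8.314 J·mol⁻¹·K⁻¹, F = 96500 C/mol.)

The Cu²⁺/Cu couple has the higher reduction potential and acts as the cathode, so E°_cell = +0.34 − (-0.76) = 1.10 V.
Balancing electrons gives n = 2; the reaction quotient is Q = [Zn²⁺]/[Cu²⁺] = 0.0100.
E = E° − (RT/nF) ln Q = 1.10 − (8.314×313)/(2×96500) × (-4.605) = 1.100 + 0.062 = 1.162 V.

1.16 V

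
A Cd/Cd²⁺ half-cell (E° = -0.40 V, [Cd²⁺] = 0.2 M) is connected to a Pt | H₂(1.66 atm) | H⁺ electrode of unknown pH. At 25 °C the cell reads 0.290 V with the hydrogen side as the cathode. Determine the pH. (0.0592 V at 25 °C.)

E°_cell = 0.40 V and n = 2.
log Q = n(E° − E)/0.0592 = 2×(0.40 − 0.290)/0.0592 = 3.716.
With Q = [Cd²⁺]·P(H₂) / [H⁺]^2, solving for [H⁺] gives log[H⁺] = -2.098, so pH = 2.10.

pH = 2.10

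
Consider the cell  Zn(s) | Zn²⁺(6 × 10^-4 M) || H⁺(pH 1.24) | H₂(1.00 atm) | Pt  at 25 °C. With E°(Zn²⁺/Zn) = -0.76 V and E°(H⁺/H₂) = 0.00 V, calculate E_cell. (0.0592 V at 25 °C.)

The hydrogen couple is the cathode, so E°_cell = 0.76 V; n = 2.
[H⁺] = 10^(−1.24) = 0.058 M, and Q = [Zn²⁺]·P(H₂) / [H⁺]^2 = 0.181.
E = E° − (0.0592/2) log Q = 0.76 − (0.0592/2)(-0.742) = 0.782 V.

0.78 V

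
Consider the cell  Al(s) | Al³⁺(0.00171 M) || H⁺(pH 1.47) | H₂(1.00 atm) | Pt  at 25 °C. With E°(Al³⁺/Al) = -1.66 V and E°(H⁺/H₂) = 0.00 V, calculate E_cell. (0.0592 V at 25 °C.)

1.63 V

The hydrogen couple is the cathode, so E°_cell = 1.66 V; n = 6.
[H⁺] = 10^(−1.47) = 0.034 M, and Q = [Al³⁺]^2·P(H₂)^3 / [H⁺]^6 = 1930.
E = E° − (0.0592/6) log Q = 1.66 − (0.0592/6)(3.286) = 1.628 V.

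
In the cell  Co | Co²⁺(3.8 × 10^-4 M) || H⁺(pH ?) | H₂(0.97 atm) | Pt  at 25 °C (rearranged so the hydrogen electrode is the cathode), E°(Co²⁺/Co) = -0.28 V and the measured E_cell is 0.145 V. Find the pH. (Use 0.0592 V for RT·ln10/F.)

E°_cell = 0.28 V and n = 2.
log Q = n(E° − E)/0.0592 = 2×(0.28 − 0.145)/0.0592 = 4.561.
With Q = [Co²⁺]·P(H₂) / [H⁺]^2, solving for [H⁺] gives log[H⁺] = -3.997, so pH = 4.00.

pH = 4.00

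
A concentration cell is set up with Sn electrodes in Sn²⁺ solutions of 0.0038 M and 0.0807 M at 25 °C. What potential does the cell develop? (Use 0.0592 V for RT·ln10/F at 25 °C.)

Both half-cells are Sn²⁺/Sn, so E°_cell = 0. The concentrated side is the cathode; the cell reaction moves Sn²⁺ from high to low concentration with n = 2.
Q = [Sn²⁺]_dilute/[Sn²⁺]_conc = 0.0038/0.0807 = 0.0471.
E = 0 − (0.0592/2) log Q = −(0.0592/2)(-1.327) = 0.0393 V.

0.039 V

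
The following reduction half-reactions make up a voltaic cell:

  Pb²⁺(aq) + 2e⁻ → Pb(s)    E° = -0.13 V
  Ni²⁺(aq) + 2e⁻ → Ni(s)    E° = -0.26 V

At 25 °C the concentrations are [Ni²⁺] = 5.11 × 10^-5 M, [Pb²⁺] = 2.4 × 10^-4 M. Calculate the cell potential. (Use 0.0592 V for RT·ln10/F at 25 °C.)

The Pb²⁺/Pb couple has the higher reduction potential and acts as the cathode, so E°_cell = -0.13 − (-0.26) = 0.13 V.
Balancing electrons gives n = 2; the reaction quotient is Q = [Ni²⁺]/[Pb²⁺] = 0.213.
At 25 °C, E = E° − (0.0592/n) log Q = 0.13 − (0.0592/2)(-0.672) = 0.130 + 0.020 = 0.150 V.

0.150 V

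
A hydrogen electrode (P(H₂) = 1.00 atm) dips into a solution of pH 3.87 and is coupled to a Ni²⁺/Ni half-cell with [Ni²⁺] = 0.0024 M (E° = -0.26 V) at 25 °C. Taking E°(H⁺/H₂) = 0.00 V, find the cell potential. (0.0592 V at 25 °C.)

0.11 V

The hydrogen couple is the cathode, so E°_cell = 0.26 V; n = 2.
[H⁺] = 10^(−3.87) = 1.3 × 10^-4 M, and Q = [Ni²⁺]·P(H₂) / [H⁺]^2 = 1.32 × 10^5.
E = E° − (0.0592/2) log Q = 0.26 − (0.0592/2)(5.120) = 0.108 V.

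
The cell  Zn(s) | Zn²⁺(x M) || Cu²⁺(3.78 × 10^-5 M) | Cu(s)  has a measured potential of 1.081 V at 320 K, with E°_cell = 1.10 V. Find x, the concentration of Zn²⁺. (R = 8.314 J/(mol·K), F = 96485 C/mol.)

1.5 × 10^-4 M

From the Nernst equation, ln Q = nF(E° − E)/RT = 2×96485×(1.10 − 1.081)/(8.314×320) = 1.378, so Q = 3.97.
With Q = [Zn²⁺]/[Cu²⁺] and the known concentrations, [Zn²⁺] in the numerator gives [Zn²⁺] = 1.5 × 10^-4 M.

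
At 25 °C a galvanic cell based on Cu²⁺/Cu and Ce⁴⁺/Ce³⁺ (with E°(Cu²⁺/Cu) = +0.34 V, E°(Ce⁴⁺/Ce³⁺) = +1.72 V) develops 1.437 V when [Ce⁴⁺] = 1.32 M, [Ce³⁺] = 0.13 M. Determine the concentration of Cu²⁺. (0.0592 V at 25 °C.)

1.2 M

From the Nernst equation, log Q = n(E° − E)/0.0592 = 2(1.38 − 1.437)/0.0592 = -1.926, so Q = 0.0119.
With Q = [Cu²⁺]·[Ce³⁺]^2/[Ce⁴⁺]^2 and the known concentrations, [Cu²⁺] in the numerator gives [Cu²⁺] = 1.2 M.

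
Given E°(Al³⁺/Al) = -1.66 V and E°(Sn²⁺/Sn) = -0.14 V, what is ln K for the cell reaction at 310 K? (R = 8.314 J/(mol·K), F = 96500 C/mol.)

ln K = 341.5

E°_cell = -0.14 − (-1.66) = 1.52 V, with n = 6 electrons transferred.
At equilibrium E = 0, so the Nernst equation gives ln K = nFE°/RT = (6)(96500)(1.52)/((8.314)(310)) = 341.47.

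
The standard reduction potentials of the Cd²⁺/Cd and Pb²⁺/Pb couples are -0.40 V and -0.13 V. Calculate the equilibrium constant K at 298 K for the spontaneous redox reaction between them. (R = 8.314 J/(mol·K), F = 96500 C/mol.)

1.4 × 10^9

E°_cell = -0.13 − (-0.40) = 0.27 V, with n = 2 electrons transferred.
At equilibrium E = 0, so the Nernst equation gives ln K = nFE°/RT = (2)(96500)(0.27)/((8.314)(298)) = 21.03.
K = e^21.03 = 1.4 × 10^9.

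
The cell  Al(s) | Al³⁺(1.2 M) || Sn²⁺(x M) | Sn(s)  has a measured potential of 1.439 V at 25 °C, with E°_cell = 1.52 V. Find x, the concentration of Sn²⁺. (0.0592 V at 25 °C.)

0.0021 M

From the Nernst equation, log Q = n(E° − E)/0.0592 = 6(1.52 − 1.439)/0.0592 = 8.209, so Q = 1.62 × 10^8.
With Q = [Al³⁺]^2/[Sn²⁺]^3 and the known concentrations, [Sn²⁺]^3 in the denominator gives [Sn²⁺] = 0.0021 M.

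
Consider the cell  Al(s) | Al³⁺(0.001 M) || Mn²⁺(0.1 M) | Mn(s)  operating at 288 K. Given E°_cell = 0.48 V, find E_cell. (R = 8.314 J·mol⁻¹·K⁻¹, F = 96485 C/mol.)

0.509 V

Balancing electrons gives n = 6; the reaction quotient is Q = [Al³⁺]^2/[Mn²⁺]^3 = 0.00100.
E = E° − (RT/nF) ln Q = 0.48 − (8.314×288)/(6×96485) × (-6.908) = 0.480 + 0.029 = 0.509 V.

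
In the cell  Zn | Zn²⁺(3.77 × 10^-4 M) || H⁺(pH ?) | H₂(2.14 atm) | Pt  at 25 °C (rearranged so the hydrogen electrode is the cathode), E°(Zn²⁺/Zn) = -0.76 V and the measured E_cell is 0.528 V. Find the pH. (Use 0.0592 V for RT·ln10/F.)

pH = 5.47

E°_cell = 0.76 V and n = 2.
log Q = n(E° − E)/0.0592 = 2×(0.76 − 0.528)/0.0592 = 7.838.
With Q = [Zn²⁺]·P(H₂) / [H⁺]^2, solving for [H⁺] gives log[H⁺] = -5.466, so pH = 5.47.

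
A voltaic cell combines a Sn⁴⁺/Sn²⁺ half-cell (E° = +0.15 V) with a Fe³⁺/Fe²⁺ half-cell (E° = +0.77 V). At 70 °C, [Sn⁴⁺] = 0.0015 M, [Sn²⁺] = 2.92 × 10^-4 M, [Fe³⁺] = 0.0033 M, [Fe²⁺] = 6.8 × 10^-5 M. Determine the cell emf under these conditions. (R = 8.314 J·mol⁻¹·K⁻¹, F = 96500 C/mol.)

0.711 V

The Fe³⁺/Fe²⁺ couple has the higher reduction potential and acts as the cathode, so E°_cell = +0.77 − (+0.15) = 0.62 V.
Balancing electrons gives n = 2; the reaction quotient is Q = [Sn⁴⁺]·[Fe²⁺]^2/([Sn²⁺]·[Fe³⁺]^2) = 0.00218.
E = E° − (RT/nF) ln Q = 0.62 − (8.314×343)/(2×96500) × (-6.128) = 0.620 + 0.091 = 0.711 V.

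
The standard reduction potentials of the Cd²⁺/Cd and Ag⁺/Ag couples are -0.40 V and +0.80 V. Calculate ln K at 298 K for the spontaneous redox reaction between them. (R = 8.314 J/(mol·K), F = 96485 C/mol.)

ln K = 93.5

E°_cell = +0.80 − (-0.40) = 1.20 V, with n = 2 electrons transferred.
At equilibrium E = 0, so the Nernst equation gives ln K = nFE°/RT = (2)(96485)(1.20)/((8.314)(298)) = 93.46.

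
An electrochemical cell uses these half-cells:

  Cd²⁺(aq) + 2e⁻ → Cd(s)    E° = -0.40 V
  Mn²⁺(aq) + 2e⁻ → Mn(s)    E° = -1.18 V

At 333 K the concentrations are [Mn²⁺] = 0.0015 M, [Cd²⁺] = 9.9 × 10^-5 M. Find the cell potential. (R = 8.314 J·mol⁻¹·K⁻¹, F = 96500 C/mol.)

The Cd²⁺/Cd couple has the higher reduction potential and acts as the cathode, so E°_cell = -0.40 − (-1.18) = 0.78 V.
Balancing electrons gives n = 2; the reaction quotient is Q = [Mn²⁺]/[Cd²⁺] = 15.2.
E = E° − (RT/nF) ln Q = 0.78 − (8.314×333)/(2×96500) × (2.718) = 0.780 − 0.039 = 0.741 V.

0.741 V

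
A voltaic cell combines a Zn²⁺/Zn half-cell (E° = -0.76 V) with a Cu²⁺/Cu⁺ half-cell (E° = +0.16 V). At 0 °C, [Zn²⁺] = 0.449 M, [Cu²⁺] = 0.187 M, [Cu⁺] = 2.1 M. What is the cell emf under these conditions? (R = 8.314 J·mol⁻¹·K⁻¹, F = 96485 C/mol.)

The Cu²⁺/Cu⁺ couple has the higher reduction potential and acts as the cathode, so E°_cell = +0.16 − (-0.76) = 0.92 V.
Balancing electrons gives n = 2; the reaction quotient is Q = [Zn²⁺]·[Cu⁺]^2/[Cu²⁺]^2 = 56.6.
E = E° − (RT/nF) ln Q = 0.92 − (8.314×273)/(2×96485) × (4.036) = 0.920 − 0.047 = 0.873 V.

0.873 V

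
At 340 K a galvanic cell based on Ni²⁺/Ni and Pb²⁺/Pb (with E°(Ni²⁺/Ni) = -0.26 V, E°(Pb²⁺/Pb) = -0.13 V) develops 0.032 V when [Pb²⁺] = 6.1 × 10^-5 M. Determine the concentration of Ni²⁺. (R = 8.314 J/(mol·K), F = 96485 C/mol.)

From the Nernst equation, ln Q = nF(E° − E)/RT = 2×96485×(0.13 − 0.032)/(8.314×340) = 6.690, so Q = 804.
With Q = [Ni²⁺]/[Pb²⁺] and the known concentrations, [Ni²⁺] in the numerator gives [Ni²⁺] = 0.049 M.

0.049 M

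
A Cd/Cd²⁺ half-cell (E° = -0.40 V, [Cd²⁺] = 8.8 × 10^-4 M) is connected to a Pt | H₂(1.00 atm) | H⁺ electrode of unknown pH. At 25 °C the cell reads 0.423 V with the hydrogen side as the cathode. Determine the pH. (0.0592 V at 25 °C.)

pH = 1.14

E°_cell = 0.40 V and n = 2.
log Q = n(E° − E)/0.0592 = 2×(0.40 − 0.423)/0.0592 = -0.777.
With Q = [Cd²⁺]·P(H₂) / [H⁺]^2, solving for [H⁺] gives log[H⁺] = -1.139, so pH = 1.14.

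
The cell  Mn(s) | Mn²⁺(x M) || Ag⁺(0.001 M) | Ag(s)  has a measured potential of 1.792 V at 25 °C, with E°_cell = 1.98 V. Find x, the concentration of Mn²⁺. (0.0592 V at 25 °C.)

2.2 M

From the Nernst equation, log Q = n(E° − E)/0.0592 = 2(1.98 − 1.792)/0.0592 = 6.351, so Q = 2.25 × 10^6.
With Q = [Mn²⁺]/[Ag⁺]^2 and the known concentrations, [Mn²⁺] in the numerator gives [Mn²⁺] = 2.2 M.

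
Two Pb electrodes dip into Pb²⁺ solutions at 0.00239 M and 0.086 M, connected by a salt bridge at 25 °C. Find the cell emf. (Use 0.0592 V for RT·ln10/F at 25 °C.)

0.046 V

Both half-cells are Pb²⁺/Pb, so E°_cell = 0. The concentrated side is the cathode; the cell reaction moves Pb²⁺ from high to low concentration with n = 2.
Q = [Pb²⁺]_dilute/[Pb²⁺]_conc = 0.00239/0.086 = 0.0278.
E = 0 − (0.0592/2) log Q = −(0.0592/2)(-1.556) = 0.0461 V.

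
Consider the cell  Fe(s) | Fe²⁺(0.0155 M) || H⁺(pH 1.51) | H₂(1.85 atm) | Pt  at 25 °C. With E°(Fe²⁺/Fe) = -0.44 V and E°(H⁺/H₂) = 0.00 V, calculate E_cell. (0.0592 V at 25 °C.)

0.40 V

The hydrogen couple is the cathode, so E°_cell = 0.44 V; n = 2.
[H⁺] = 10^(−1.51) = 0.031 M, and Q = [Fe²⁺]·P(H₂) / [H⁺]^2 = 30.0.
E = E° − (0.0592/2) log Q = 0.44 − (0.0592/2)(1.478) = 0.396 V.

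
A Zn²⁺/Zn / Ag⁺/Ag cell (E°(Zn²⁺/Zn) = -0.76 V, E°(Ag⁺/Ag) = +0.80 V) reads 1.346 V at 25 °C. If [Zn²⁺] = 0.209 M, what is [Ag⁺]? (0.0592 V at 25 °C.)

From the Nernst equation, log Q = n(E° − E)/0.0592 = 2(1.56 − 1.346)/0.0592 = 7.230, so Q = 1.7 × 10^7.
With Q = [Zn²⁺]/[Ag⁺]^2 and the known concentrations, [Ag⁺]^2 in the denominator gives [Ag⁺] = 1.1 × 10^-4 M.

1.1 × 10^-4 M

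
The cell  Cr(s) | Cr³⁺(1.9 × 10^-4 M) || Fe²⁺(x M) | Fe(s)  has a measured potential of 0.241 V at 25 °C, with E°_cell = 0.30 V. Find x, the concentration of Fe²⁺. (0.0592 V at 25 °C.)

3.4 × 10^-5 M

From the Nernst equation, log Q = n(E° − E)/0.0592 = 6(0.30 − 0.241)/0.0592 = 5.980, so Q = 9.54 × 10^5.
With Q = [Cr³⁺]^2/[Fe²⁺]^3 and the known concentrations, [Fe²⁺]^3 in the denominator gives [Fe²⁺] = 3.4 × 10^-5 M.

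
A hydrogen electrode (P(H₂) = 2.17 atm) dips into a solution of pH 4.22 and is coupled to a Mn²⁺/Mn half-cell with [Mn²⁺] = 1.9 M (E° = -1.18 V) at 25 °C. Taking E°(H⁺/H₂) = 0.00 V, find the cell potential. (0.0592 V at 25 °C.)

0.91 V

The hydrogen couple is the cathode, so E°_cell = 1.18 V; n = 2.
[H⁺] = 10^(−4.22) = 6 × 10^-5 M, and Q = [Mn²⁺]·P(H₂) / [H⁺]^2 = 1.14 × 10^9.
E = E° − (0.0592/2) log Q = 1.18 − (0.0592/2)(9.055) = 0.912 V.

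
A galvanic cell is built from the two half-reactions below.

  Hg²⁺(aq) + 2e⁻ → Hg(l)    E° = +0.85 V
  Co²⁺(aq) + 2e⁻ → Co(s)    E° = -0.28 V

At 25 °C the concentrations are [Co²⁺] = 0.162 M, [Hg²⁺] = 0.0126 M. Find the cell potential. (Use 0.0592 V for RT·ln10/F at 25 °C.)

The Hg²⁺/Hg couple has the higher reduction potential and acts as the cathode, so E°_cell = +0.85 − (-0.28) = 1.13 V.
Balancing electrons gives n = 2; the reaction quotient is Q = [Co²⁺]/[Hg²⁺] = 12.9.
At 25 °C, E = E° − (0.0592/n) log Q = 1.13 − (0.0592/2)(1.109) = 1.130 − 0.033 = 1.097 V.

1.10 V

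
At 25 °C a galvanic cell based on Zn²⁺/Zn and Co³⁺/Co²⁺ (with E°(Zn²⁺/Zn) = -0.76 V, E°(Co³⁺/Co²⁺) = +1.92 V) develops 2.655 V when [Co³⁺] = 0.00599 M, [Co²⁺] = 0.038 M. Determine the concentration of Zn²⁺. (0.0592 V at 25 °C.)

0.17 M

From the Nernst equation, log Q = n(E° − E)/0.0592 = 2(2.68 − 2.655)/0.0592 = 0.845, so Q = 6.99.
With Q = [Zn²⁺]·[Co²⁺]^2/[Co³⁺]^2 and the known concentrations, [Zn²⁺] in the numerator gives [Zn²⁺] = 0.17 M.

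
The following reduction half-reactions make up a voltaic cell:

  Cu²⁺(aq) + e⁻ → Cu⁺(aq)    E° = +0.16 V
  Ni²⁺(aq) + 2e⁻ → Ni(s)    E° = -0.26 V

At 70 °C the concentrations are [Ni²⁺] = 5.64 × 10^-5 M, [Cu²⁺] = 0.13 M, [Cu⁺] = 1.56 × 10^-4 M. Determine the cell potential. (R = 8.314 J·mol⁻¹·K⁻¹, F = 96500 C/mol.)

The Cu²⁺/Cu⁺ couple has the higher reduction potential and acts as the cathode, so E°_cell = +0.16 − (-0.26) = 0.42 V.
Balancing electrons gives n = 2; the reaction quotient is Q = [Ni²⁺]·[Cu⁺]^2/[Cu²⁺]^2 = 8.12 × 10^-11.
E = E° − (RT/nF) ln Q = 0.42 − (8.314×343)/(2×96500) × (-23.234) = 0.420 + 0.343 = 0.763 V.

0.763 V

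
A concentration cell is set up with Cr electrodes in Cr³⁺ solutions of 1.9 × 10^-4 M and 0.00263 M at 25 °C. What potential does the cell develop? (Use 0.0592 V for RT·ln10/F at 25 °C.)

0.023 V

Both half-cells are Cr³⁺/Cr, so E°_cell = 0. The concentrated side is the cathode; the cell reaction moves Cr³⁺ from high to low concentration with n = 3.
Q = [Cr³⁺]_dilute/[Cr³⁺]_conc = 1.9 × 10^-4/0.00263 = 0.0722.
E = 0 − (0.0592/3) log Q = −(0.0592/3)(-1.141) = 0.0225 V.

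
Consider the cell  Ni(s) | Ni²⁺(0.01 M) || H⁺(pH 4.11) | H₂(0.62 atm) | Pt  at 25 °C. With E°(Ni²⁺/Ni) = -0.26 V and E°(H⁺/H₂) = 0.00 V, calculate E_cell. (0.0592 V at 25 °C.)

0.082 V

The hydrogen couple is the cathode, so E°_cell = 0.26 V; n = 2.
[H⁺] = 10^(−4.11) = 7.8 × 10^-5 M, and Q = [Ni²⁺]·P(H₂) / [H⁺]^2 = 1.03 × 10^6.
E = E° − (0.0592/2) log Q = 0.26 − (0.0592/2)(6.012) = 0.082 V.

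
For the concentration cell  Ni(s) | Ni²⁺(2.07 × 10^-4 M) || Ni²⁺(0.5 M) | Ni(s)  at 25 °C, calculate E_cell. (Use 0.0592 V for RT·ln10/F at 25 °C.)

Both half-cells are Ni²⁺/Ni, so E°_cell = 0. The concentrated side is the cathode; the cell reaction moves Ni²⁺ from high to low concentration with n = 2.
Q = [Ni²⁺]_dilute/[Ni²⁺]_conc = 2.07 × 10^-4/0.5 = 4.14 × 10^-4.
E = 0 − (0.0592/2) log Q = −(0.0592/2)(-3.383) = 0.1001 V.

0.10 V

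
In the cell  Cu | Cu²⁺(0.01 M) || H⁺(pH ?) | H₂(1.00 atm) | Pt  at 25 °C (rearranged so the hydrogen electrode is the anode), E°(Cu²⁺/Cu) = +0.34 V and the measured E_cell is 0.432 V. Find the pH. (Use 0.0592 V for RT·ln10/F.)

pH = 2.55

E°_cell = 0.34 V and n = 2.
log Q = n(E° − E)/0.0592 = 2×(0.34 − 0.432)/0.0592 = -3.108.
With Q = [H⁺]^2 / ([Cu²⁺]·P(H₂)), solving for [H⁺] gives log[H⁺] = -2.554, so pH = 2.55.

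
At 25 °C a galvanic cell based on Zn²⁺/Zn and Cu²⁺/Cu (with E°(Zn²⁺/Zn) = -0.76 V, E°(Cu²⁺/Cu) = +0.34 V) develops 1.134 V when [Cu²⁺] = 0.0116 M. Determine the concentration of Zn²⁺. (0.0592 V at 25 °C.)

8.2 × 10^-4 M

From the Nernst equation, log Q = n(E° − E)/0.0592 = 2(1.10 − 1.134)/0.0592 = -1.149, so Q = 0.0710.
With Q = [Zn²⁺]/[Cu²⁺] and the known concentrations, [Zn²⁺] in the numerator gives [Zn²⁺] = 8.2 × 10^-4 M.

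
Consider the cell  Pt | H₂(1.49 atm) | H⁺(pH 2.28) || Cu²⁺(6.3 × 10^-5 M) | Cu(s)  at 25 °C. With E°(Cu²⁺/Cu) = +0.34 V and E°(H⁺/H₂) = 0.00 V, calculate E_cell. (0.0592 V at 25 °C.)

The Cu²⁺/Cu couple is the cathode, so E°_cell = 0.34 V; n = 2.
[H⁺] = 10^(−2.28) = 0.0052 M, and Q = [H⁺]^2 / ([Cu²⁺]·P(H₂)) = 0.293.
E = E° − (0.0592/2) log Q = 0.34 − (0.0592/2)(-0.533) = 0.356 V.

0.36 V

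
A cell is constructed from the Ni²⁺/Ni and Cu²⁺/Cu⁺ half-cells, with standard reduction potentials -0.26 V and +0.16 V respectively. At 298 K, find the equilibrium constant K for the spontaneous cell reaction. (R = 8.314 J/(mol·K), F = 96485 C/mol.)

E°_cell = +0.16 − (-0.26) = 0.42 V, with n = 2 electrons transferred.
At equilibrium E = 0, so the Nernst equation gives ln K = nFE°/RT = (2)(96485)(0.42)/((8.314)(298)) = 32.71.
K = e^32.71 = 1.6 × 10^14.

1.6 × 10^14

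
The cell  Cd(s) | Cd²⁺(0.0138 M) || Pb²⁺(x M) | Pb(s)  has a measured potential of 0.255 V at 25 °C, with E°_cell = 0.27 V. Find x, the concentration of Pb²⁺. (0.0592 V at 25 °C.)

From the Nernst equation, log Q = n(E° − E)/0.0592 = 2(0.27 − 0.255)/0.0592 = 0.507, so Q = 3.21.
With Q = [Cd²⁺]/[Pb²⁺] and the known concentrations, [Pb²⁺] in the denominator gives [Pb²⁺] = 0.0043 M.

0.0043 M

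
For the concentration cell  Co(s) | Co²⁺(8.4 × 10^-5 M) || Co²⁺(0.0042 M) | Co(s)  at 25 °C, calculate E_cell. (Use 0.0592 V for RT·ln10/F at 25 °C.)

Both half-cells are Co²⁺/Co, so E°_cell = 0. The concentrated side is the cathode; the cell reaction moves Co²⁺ from high to low concentration with n = 2.
Q = [Co²⁺]_dilute/[Co²⁺]_conc = 8.4 × 10^-5/0.0042 = 0.0200.
E = 0 − (0.0592/2) log Q = −(0.0592/2)(-1.699) = 0.0503 V.

0.050 V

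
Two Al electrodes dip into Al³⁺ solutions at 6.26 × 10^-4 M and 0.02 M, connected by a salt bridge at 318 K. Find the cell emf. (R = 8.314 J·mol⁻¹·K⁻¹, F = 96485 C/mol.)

Both half-cells are Al³⁺/Al, so E°_cell = 0. The concentrated side is the cathode; the cell reaction moves Al³⁺ from high to low concentration with n = 3.
Q = [Al³⁺]_dilute/[Al³⁺]_conc = 6.26 × 10^-4/0.02 = 0.0313.
E = 0 − (RT/nF) ln Q = −((8.314×318)/(3×96485))(-3.464) = 0.0316 V.

0.032 V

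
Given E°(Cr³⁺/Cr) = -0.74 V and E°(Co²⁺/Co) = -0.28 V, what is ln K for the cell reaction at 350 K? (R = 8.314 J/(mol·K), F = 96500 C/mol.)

ln K = 91.5

E°_cell = -0.28 − (-0.74) = 0.46 V, with n = 6 electrons transferred.
At equilibrium E = 0, so the Nernst equation gives ln K = nFE°/RT = (6)(96500)(0.46)/((8.314)(350)) = 91.53.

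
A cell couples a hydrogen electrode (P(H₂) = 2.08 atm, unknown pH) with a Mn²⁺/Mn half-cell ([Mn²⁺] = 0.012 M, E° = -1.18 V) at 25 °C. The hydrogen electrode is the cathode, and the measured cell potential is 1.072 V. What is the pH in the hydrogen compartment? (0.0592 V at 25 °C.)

E°_cell = 1.18 V and n = 2.
log Q = n(E° − E)/0.0592 = 2×(1.18 − 1.072)/0.0592 = 3.649.
With Q = [Mn²⁺]·P(H₂) / [H⁺]^2, solving for [H⁺] gives log[H⁺] = -2.626, so pH = 2.63.

pH = 2.63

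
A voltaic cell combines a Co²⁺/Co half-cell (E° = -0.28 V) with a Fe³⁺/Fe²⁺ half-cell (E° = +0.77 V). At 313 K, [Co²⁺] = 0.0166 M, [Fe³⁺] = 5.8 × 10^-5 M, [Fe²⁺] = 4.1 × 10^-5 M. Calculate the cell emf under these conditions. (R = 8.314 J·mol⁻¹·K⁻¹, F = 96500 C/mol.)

The Fe³⁺/Fe²⁺ couple has the higher reduction potential and acts as the cathode, so E°_cell = +0.77 − (-0.28) = 1.05 V.
Balancing electrons gives n = 2; the reaction quotient is Q = [Co²⁺]·[Fe²⁺]^2/[Fe³⁺]^2 = 0.00830.
E = E° − (RT/nF) ln Q = 1.05 − (8.314×313)/(2×96500) × (-4.792) = 1.050 + 0.065 = 1.115 V.

1.11 V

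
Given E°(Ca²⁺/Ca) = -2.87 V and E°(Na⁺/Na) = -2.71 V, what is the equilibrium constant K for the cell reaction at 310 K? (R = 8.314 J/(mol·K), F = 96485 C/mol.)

E°_cell = -2.71 − (-2.87) = 0.16 V, with n = 2 electrons transferred.
At equilibrium E = 0, so the Nernst equation gives ln K = nFE°/RT = (2)(96485)(0.16)/((8.314)(310)) = 11.98.
K = e^11.98 = 1.6 × 10^5.

1.6 × 10^5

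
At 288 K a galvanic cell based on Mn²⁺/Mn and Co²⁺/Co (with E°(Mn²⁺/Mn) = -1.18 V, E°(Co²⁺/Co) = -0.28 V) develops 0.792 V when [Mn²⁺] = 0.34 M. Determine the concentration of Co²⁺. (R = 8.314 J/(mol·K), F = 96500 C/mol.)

From the Nernst equation, ln Q = nF(E° − E)/RT = 2×96500×(0.90 − 0.792)/(8.314×288) = 8.705, so Q = 6030.
With Q = [Mn²⁺]/[Co²⁺] and the known concentrations, [Co²⁺] in the denominator gives [Co²⁺] = 5.6 × 10^-5 M.

5.6 × 10^-5 M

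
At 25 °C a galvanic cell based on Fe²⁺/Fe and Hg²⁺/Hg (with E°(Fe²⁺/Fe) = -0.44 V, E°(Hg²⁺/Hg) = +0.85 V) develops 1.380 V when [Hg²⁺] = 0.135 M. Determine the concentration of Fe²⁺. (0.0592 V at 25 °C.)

1.2 × 10^-4 M

From the Nernst equation, log Q = n(E° − E)/0.0592 = 2(1.29 − 1.380)/0.0592 = -3.041, so Q = 9.11 × 10^-4.
With Q = [Fe²⁺]/[Hg²⁺] and the known concentrations, [Fe²⁺] in the numerator gives [Fe²⁺] = 1.2 × 10^-4 M.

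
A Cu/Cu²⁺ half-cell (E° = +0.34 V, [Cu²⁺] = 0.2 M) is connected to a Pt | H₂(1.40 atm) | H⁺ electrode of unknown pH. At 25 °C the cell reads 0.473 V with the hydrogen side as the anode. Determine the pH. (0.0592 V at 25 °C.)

E°_cell = 0.34 V and n = 2.
log Q = n(E° − E)/0.0592 = 2×(0.34 − 0.473)/0.0592 = -4.493.
With Q = [H⁺]^2 / ([Cu²⁺]·P(H₂)), solving for [H⁺] gives log[H⁺] = -2.523, so pH = 2.52.

pH = 2.52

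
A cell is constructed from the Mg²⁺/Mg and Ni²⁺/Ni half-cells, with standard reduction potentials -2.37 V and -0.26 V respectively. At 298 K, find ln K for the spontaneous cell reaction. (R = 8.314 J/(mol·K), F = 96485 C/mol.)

ln K = 164.3

E°_cell = -0.26 − (-2.37) = 2.11 V, with n = 2 electrons transferred.
At equilibrium E = 0, so the Nernst equation gives ln K = nFE°/RT = (2)(96485)(2.11)/((8.314)(298)) = 164.34.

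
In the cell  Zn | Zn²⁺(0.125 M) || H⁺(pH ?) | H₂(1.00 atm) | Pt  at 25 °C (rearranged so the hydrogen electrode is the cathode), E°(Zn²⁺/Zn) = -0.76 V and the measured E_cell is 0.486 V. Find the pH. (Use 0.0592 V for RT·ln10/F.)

pH = 5.08

E°_cell = 0.76 V and n = 2.
log Q = n(E° − E)/0.0592 = 2×(0.76 − 0.486)/0.0592 = 9.257.
With Q = [Zn²⁺]·P(H₂) / [H⁺]^2, solving for [H⁺] gives log[H⁺] = -5.080, so pH = 5.08.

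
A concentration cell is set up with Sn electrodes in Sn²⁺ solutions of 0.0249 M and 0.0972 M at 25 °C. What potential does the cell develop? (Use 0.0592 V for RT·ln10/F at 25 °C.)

Both half-cells are Sn²⁺/Sn, so E°_cell = 0. The concentrated side is the cathode; the cell reaction moves Sn²⁺ from high to low concentration with n = 2.
Q = [Sn²⁺]_dilute/[Sn²⁺]_conc = 0.0249/0.0972 = 0.256.
E = 0 − (0.0592/2) log Q = −(0.0592/2)(-0.591) = 0.0175 V.

0.017 V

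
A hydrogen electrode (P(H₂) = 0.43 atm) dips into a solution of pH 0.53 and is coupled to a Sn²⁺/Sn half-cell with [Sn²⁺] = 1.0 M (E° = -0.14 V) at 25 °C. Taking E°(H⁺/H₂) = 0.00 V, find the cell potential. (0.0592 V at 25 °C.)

0.12 V

The hydrogen couple is the cathode, so E°_cell = 0.14 V; n = 2.
[H⁺] = 10^(−0.53) = 0.30 M, and Q = [Sn²⁺]·P(H₂) / [H⁺]^2 = 4.94.
E = E° − (0.0592/2) log Q = 0.14 − (0.0592/2)(0.693) = 0.119 V.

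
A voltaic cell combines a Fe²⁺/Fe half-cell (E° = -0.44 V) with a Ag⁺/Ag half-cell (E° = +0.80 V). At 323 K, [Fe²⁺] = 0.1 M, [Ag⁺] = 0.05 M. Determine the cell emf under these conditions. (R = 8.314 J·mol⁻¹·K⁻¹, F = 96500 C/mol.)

The Ag⁺/Ag couple has the higher reduction potential and acts as the cathode, so E°_cell = +0.80 − (-0.44) = 1.24 V.
Balancing electrons gives n = 2; the reaction quotient is Q = [Fe²⁺]/[Ag⁺]^2 = 40.0.
E = E° − (RT/nF) ln Q = 1.24 − (8.314×323)/(2×96500) × (3.689) = 1.240 − 0.051 = 1.189 V.

1.19 V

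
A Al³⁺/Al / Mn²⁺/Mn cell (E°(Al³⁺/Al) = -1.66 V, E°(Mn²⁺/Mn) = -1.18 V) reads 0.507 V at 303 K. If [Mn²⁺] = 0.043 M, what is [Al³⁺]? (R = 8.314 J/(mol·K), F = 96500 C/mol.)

From the Nernst equation, ln Q = nF(E° − E)/RT = 6×96500×(0.48 − 0.507)/(8.314×303) = -6.206, so Q = 0.00202.
With Q = [Al³⁺]^2/[Mn²⁺]^3 and the known concentrations, [Al³⁺]^2 in the numerator gives [Al³⁺] = 4 × 10^-4 M.

4 × 10^-4 M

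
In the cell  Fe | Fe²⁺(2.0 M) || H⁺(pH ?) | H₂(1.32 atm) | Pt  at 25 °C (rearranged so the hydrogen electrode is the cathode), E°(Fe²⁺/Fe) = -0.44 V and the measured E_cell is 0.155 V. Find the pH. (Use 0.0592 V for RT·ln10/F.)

E°_cell = 0.44 V and n = 2.
log Q = n(E° − E)/0.0592 = 2×(0.44 − 0.155)/0.0592 = 9.628.
With Q = [Fe²⁺]·P(H₂) / [H⁺]^2, solving for [H⁺] gives log[H⁺] = -4.603, so pH = 4.60.

pH = 4.60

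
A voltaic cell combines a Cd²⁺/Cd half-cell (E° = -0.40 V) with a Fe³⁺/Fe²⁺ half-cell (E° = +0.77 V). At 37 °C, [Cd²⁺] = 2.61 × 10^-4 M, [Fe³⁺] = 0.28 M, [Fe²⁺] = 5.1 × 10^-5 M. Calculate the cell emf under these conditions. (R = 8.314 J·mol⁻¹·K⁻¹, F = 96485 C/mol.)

The Fe³⁺/Fe²⁺ couple has the higher reduction potential and acts as the cathode, so E°_cell = +0.77 − (-0.40) = 1.17 V.
Balancing electrons gives n = 2; the reaction quotient is Q = [Cd²⁺]·[Fe²⁺]^2/[Fe³⁺]^2 = 8.66 × 10^-12.
E = E° − (RT/nF) ln Q = 1.17 − (8.314×310)/(2×96485) × (-25.472) = 1.170 + 0.340 = 1.510 V.

1.51 V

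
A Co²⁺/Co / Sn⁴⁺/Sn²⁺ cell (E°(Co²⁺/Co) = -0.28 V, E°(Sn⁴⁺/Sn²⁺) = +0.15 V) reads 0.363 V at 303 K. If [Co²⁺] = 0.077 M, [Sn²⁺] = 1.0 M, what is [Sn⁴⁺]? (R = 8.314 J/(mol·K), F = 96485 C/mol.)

4.5 × 10^-4 M

From the Nernst equation, ln Q = nF(E° − E)/RT = 2×96485×(0.43 − 0.363)/(8.314×303) = 5.132, so Q = 169.
With Q = [Co²⁺]·[Sn²⁺]/[Sn⁴⁺] and the known concentrations, [Sn⁴⁺] in the denominator gives [Sn⁴⁺] = 4.5 × 10^-4 M.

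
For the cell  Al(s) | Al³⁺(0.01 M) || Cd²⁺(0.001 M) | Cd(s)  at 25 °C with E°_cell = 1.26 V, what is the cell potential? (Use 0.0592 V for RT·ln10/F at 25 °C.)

1.21 V

Balancing electrons gives n = 6; the reaction quotient is Q = [Al³⁺]^2/[Cd²⁺]^3 = 1 × 10^5.
At 25 °C, E = E° − (0.0592/n) log Q = 1.26 − (0.0592/6)(5.000) = 1.260 − 0.049 = 1.211 V.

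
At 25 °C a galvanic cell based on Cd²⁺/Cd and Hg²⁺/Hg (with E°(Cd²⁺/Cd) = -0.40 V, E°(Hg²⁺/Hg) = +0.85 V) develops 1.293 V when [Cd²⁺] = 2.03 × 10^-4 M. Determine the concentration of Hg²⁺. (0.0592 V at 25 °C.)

From the Nernst equation, log Q = n(E° − E)/0.0592 = 2(1.25 − 1.293)/0.0592 = -1.453, so Q = 0.0353.
With Q = [Cd²⁺]/[Hg²⁺] and the known concentrations, [Hg²⁺] in the denominator gives [Hg²⁺] = 0.0058 M.

0.0058 M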